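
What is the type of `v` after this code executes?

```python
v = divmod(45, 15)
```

divmod() returns a tuple (quotient, remainder)

tuple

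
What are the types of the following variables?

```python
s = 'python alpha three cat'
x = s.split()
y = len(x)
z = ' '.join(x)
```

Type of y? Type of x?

len() returns int; str.split() returns list

int, list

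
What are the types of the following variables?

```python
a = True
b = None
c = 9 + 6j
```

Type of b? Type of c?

b is NoneType; c is complex

NoneType, complex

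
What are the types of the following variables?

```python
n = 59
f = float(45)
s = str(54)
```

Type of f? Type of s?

f is float; s is str

float, str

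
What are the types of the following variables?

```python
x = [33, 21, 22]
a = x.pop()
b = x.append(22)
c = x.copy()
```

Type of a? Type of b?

list.pop() returns the element (int); list.append() returns None

int, NoneType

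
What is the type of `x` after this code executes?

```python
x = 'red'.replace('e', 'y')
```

str.replace() returns str

str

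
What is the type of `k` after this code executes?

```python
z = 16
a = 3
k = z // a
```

int // int returns int (16 // 3 = 5)

int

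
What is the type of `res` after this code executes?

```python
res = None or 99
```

'or' with None returns the other value (99, int)

int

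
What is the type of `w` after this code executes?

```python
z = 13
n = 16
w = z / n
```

int / int always returns float in Python 3 (13 / 16 = 0.8125)

float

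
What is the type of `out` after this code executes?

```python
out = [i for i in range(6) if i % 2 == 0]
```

A list comprehension [...] produces a list

list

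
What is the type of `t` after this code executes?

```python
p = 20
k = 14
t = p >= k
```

Comparison operators return bool

bool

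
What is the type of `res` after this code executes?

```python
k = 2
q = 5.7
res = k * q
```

int * float returns float (2 * 5.7 = 11.4)

float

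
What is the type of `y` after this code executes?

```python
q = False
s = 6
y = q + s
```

bool + int returns int (False is 0, so 0 + 6 = 6)

int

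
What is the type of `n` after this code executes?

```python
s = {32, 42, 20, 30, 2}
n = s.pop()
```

Popping from a set of ints returns int

int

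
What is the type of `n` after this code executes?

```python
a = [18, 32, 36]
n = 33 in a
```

'in' operator returns bool

bool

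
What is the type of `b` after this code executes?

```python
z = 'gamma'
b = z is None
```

'is' comparison returns bool

bool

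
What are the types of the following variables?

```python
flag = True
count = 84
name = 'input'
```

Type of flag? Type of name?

flag is bool; name is str

bool, str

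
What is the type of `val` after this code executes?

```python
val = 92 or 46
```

'or' returns the first truthy value (92, which is int)

int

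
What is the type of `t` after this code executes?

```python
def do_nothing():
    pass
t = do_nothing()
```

A function with no return statement returns None

NoneType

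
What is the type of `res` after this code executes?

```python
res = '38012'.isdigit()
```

str.isdigit() returns bool

bool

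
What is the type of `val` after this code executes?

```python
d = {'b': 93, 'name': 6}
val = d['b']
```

Accessing dict[str, int] with key 'b' returns int value 93

int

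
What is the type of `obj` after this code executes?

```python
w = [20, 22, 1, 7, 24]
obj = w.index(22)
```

list.index() returns int

int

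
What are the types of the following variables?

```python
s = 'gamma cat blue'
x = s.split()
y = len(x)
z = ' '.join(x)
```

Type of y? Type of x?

len() returns int; str.split() returns list

int, list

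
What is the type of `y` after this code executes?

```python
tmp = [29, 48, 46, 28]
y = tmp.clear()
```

list.clear() returns None

NoneType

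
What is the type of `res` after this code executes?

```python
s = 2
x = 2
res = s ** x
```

int ** positive int returns int (2 ** 2 = 4)

int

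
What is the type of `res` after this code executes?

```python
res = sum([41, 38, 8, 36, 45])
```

sum() of ints returns int

int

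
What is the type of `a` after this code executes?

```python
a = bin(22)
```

bin() returns str representation

str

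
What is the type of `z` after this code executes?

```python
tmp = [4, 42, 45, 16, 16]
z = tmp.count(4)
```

list.count() returns int

int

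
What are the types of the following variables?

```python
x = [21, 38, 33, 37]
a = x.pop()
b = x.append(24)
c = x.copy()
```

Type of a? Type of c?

list.pop() returns the element (int); list.copy() returns list

int, list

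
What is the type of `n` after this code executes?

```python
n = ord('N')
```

ord() returns int (Unicode code point)

int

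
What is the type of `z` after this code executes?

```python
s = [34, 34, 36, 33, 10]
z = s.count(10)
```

list.count() returns int

int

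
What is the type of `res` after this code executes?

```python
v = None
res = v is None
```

'is' comparison returns bool

bool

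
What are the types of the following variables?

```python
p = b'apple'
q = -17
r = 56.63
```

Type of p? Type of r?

p is bytes; r is float

bytes, float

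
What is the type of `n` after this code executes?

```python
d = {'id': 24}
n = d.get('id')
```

dict.get() returns the value (int) when key is found

int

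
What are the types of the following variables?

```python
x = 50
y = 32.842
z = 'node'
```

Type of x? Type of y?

x is int; y is float

int, float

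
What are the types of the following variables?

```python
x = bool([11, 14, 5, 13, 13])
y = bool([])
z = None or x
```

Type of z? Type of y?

None or <bool> returns the bool; bool() returns bool

bool, bool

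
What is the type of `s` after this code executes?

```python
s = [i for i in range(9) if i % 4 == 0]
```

A list comprehension [...] produces a list

list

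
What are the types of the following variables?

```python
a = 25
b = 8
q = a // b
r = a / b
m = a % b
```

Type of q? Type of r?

int // int returns int; int / int returns float

int, float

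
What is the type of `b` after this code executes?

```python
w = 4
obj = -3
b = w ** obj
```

int ** negative int returns float

float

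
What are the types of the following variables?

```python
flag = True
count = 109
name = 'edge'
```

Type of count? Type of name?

count is int; name is str

int, str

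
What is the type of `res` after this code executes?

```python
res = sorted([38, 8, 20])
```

sorted() always returns list

list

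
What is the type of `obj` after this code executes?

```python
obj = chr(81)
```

chr() returns str (single character)

str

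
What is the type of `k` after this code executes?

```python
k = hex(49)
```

hex() returns str representation

str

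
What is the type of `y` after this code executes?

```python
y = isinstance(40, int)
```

isinstance() returns bool

bool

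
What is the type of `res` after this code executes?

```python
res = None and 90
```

'and' returns first falsy value (None)

NoneType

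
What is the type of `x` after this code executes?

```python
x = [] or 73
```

'or' returns first truthy value (73, which is int)

int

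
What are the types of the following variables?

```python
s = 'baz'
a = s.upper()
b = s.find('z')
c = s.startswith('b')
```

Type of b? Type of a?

str.find() returns int; str.upper() returns str

int, str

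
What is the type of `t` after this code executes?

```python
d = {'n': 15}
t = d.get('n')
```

dict.get() returns the value (int) when key is found

int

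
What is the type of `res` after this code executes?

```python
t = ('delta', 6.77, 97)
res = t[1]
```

Index 1 of tuple is 6.77 which is float

float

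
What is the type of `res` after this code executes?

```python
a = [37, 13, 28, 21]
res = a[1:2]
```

Slicing a list always returns a list

list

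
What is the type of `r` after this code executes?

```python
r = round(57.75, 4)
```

round() with ndigits arg returns float

float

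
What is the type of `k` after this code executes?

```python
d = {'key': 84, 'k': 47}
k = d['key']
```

Accessing dict[str, int] with key 'key' returns int value 84

int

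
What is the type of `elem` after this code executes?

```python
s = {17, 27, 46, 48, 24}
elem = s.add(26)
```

set.add() returns None (mutates in place)

NoneType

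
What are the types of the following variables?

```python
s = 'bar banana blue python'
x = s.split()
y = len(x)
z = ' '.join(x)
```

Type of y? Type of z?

len() returns int; str.join() returns str

int, str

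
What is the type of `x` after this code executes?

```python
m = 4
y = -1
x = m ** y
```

int ** negative int returns float

float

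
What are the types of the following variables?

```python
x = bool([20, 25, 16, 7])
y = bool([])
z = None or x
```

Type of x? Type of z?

bool() returns bool; None or <bool> returns the bool

bool, bool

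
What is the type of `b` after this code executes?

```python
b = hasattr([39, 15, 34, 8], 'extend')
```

hasattr() returns bool

bool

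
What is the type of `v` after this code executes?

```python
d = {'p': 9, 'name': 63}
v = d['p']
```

Accessing dict[str, int] with key 'p' returns int value 9

int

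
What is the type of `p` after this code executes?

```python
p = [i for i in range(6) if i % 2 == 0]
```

A list comprehension [...] produces a list

list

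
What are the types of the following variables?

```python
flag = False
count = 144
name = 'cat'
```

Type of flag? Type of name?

flag is bool; name is str

bool, str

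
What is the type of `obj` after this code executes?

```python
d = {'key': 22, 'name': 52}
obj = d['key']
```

Accessing dict[str, int] with key 'key' returns int value 22

int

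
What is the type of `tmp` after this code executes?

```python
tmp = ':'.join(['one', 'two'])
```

str.join() returns str

str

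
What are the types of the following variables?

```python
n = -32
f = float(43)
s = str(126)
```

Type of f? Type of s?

f is float; s is str

float, str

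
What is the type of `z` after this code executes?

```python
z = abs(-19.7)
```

abs() of float returns float

float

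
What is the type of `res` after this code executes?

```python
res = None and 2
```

'and' returns first falsy value (None)

NoneType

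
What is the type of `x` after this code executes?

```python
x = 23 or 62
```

'or' returns the first truthy value (23, which is int)

int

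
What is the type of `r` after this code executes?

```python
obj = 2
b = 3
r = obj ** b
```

int ** positive int returns int (2 ** 3 = 8)

int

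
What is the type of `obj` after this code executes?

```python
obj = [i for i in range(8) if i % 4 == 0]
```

A list comprehension [...] produces a list

list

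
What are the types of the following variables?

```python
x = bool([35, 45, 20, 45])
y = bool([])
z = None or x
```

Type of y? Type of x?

bool() returns bool; bool() returns bool

bool, bool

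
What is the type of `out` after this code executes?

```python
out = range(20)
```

range() returns a range object

range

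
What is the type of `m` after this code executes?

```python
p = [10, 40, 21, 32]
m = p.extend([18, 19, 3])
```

list.extend() returns None

NoneType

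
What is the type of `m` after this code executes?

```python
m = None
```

None has type NoneType

NoneType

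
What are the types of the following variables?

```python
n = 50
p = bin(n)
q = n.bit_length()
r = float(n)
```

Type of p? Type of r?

bin() returns str; float() returns float

str, float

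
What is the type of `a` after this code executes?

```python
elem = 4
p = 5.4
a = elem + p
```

int + float returns float (4 + 5.4 = 9.4)

float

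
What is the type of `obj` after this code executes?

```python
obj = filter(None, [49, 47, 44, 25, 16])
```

filter() returns a filter iterator object

filter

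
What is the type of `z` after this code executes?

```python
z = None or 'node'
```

'or' with None returns the other value ('node', str)

str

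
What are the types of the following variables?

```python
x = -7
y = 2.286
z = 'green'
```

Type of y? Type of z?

y is float; z is str

float, str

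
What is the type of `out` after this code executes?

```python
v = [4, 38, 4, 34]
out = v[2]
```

Indexing a list of ints returns int (v[2] = 4)

int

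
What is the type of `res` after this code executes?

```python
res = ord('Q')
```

ord() returns int (Unicode code point)

int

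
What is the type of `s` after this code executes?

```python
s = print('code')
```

print() returns None

NoneType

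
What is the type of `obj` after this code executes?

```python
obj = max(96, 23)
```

max() of ints returns int

int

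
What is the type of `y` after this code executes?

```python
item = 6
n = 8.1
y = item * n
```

int * float returns float (6 * 8.1 = 48.6)

float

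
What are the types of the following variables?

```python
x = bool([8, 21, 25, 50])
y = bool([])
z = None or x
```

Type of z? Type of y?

None or <bool> returns the bool; bool() returns bool

bool, bool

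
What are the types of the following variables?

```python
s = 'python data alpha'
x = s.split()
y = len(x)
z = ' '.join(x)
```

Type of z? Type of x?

str.join() returns str; str.split() returns list

str, list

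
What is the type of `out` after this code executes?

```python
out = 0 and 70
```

'and' returns the first falsy value (0, which is int)

int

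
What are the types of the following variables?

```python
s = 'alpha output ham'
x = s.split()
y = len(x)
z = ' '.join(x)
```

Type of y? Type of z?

len() returns int; str.join() returns str

int, str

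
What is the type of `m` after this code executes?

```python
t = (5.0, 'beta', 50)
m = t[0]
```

Index 0 of tuple is 5.0 which is float

float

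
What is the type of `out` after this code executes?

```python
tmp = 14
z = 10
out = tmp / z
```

int / int always returns float in Python 3 (14 / 10 = 1.4)

float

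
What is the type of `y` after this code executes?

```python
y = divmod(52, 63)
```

divmod() returns a tuple (quotient, remainder)

tuple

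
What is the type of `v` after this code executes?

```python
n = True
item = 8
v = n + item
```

bool + int returns int (True is 1, so 1 + 8 = 9)

int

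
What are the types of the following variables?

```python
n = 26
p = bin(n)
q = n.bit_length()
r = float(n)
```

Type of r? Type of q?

float() returns float; int.bit_length() returns int

float, int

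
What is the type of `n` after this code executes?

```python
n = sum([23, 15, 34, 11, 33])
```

sum() of ints returns int

int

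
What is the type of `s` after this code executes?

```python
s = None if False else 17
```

Ternary: condition is False, else branch (17) taken → int

int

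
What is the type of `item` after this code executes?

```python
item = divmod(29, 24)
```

divmod() returns a tuple (quotient, remainder)

tuple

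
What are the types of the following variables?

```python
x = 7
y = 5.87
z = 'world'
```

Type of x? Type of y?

x is int; y is float

int, float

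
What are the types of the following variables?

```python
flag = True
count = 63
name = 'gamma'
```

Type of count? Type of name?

count is int; name is str

int, str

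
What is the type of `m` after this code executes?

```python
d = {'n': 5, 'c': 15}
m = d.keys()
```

.keys() returns a dict_keys view object

dict_keys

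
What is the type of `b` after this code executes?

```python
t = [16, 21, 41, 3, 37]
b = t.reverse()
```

list.reverse() returns None

NoneType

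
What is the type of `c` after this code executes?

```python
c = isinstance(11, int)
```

isinstance() returns bool

bool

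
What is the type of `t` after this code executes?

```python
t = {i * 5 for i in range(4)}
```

A set comprehension {expr for x in iterable} produces a set

set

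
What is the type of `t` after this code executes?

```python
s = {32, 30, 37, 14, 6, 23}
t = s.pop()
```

Popping from a set of ints returns int

int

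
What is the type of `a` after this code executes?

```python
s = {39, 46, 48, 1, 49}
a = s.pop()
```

Popping from a set of ints returns int

int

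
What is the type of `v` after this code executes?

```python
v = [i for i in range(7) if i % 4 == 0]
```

A list comprehension [...] produces a list

list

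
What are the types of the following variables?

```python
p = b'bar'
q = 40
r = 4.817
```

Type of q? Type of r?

q is int; r is float

int, float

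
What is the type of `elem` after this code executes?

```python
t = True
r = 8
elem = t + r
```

bool + int returns int (True is 1, so 1 + 8 = 9)

int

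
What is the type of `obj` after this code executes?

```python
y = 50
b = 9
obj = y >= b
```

Comparison operators return bool

bool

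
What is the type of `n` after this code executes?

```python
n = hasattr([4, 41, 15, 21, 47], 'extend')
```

hasattr() returns bool

bool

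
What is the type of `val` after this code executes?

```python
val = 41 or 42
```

'or' returns the first truthy value (41, which is int)

int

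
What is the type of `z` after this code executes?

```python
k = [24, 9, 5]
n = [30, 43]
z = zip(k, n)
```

zip() returns a zip iterator object

zip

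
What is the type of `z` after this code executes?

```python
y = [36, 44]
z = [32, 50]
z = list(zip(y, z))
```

list(zip(...)) returns a list of tuples

list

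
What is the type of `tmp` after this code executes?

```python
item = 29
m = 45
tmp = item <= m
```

Comparison operators return bool

bool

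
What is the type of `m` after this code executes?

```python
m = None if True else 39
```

Ternary: condition is True, if branch (None) taken → NoneType

NoneType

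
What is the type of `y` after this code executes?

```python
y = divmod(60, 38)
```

divmod() returns a tuple (quotient, remainder)

tuple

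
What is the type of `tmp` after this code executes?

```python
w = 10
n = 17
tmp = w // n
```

int // int returns int (10 // 17 = 0)

int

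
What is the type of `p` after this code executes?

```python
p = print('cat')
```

print() returns None

NoneType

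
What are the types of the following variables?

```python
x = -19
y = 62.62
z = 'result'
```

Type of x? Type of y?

x is int; y is float

int, float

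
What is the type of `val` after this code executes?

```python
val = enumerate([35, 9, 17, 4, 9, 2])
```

enumerate() returns an enumerate iterator object

enumerate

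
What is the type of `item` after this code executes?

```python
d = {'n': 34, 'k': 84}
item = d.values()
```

.values() returns a dict_values view object

dict_values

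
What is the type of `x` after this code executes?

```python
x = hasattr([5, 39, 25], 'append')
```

hasattr() returns bool

bool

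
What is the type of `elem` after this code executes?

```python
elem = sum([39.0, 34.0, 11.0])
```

sum() of floats returns float

float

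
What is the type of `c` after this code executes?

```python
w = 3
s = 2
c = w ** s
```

int ** positive int returns int (3 ** 2 = 9)

int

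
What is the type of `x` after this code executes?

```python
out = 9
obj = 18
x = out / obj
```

int / int always returns float in Python 3 (9 / 18 = 0.5)

float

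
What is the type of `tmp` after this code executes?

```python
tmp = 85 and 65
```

'and' returns the last value when all truthy (65, which is int)

int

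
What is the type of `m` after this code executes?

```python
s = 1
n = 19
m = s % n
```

int % int returns int (1 % 19 = 1)

int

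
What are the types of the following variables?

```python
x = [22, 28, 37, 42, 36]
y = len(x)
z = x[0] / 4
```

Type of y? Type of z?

len() returns int; int / int returns float

int, float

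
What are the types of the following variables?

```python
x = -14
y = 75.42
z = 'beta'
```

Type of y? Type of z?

y is float; z is str

float, str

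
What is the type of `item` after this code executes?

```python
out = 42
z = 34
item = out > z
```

Comparison operators return bool

bool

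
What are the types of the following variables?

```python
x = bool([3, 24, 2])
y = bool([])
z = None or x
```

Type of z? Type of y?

None or <bool> returns the bool; bool() returns bool

bool, bool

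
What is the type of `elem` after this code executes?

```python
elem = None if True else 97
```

Ternary: condition is True, if branch (None) taken → NoneType

NoneType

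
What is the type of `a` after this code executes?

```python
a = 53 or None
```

'or' returns first truthy value (53, int)

int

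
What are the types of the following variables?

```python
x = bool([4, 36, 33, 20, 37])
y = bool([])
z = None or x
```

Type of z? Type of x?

None or <bool> returns the bool; bool() returns bool

bool, bool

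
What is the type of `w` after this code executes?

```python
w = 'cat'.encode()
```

str.encode() returns bytes

bytes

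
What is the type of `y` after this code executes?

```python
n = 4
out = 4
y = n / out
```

int / int always returns float in Python 3 (4 / 4 = 1)

float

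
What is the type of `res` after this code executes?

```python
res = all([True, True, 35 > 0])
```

all() returns bool

bool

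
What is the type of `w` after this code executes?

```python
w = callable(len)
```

callable() returns bool

bool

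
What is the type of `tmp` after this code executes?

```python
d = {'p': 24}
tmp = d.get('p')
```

dict.get() returns the value (int) when key is found

int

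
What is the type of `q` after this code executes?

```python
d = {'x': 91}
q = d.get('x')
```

dict.get() returns the value (int) when key is found

int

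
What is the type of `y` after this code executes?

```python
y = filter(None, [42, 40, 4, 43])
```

filter() returns a filter iterator object

filter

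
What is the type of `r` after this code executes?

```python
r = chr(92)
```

chr() returns str (single character)

str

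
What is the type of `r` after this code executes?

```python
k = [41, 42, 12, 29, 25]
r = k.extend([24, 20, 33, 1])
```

list.extend() returns None

NoneType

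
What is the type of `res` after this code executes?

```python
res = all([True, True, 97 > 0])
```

all() returns bool

bool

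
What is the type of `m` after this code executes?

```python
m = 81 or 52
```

'or' returns the first truthy value (81, which is int)

int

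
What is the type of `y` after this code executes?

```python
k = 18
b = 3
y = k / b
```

int / int always returns float in Python 3 (18 / 3 = 6)

float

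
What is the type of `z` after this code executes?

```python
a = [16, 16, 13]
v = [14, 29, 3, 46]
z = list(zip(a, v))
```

list(zip(...)) returns a list of tuples

list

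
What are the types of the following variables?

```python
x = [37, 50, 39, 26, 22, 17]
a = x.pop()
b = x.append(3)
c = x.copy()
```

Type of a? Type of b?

list.pop() returns the element (int); list.append() returns None

int, NoneType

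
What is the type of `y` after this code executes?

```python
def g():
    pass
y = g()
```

A function with no return statement returns None

NoneType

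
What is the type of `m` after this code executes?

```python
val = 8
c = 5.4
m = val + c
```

int + float returns float (8 + 5.4 = 13.4)

float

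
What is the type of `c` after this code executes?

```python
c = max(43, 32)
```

max() of ints returns int

int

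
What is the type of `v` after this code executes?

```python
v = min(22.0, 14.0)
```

min() of floats returns float

float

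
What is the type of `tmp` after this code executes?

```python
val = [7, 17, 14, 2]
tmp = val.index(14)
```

list.index() returns int

int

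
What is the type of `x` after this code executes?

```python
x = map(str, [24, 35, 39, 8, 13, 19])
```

map() returns a map iterator object

map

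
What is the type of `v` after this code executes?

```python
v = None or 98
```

'or' with None returns the other value (98, int)

int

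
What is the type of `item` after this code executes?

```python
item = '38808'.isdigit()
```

str.isdigit() returns bool

bool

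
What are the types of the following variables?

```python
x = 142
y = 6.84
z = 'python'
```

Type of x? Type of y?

x is int; y is float

int, float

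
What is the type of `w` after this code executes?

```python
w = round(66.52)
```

round() with no ndigits arg returns int

int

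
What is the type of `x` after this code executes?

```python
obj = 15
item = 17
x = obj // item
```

int // int returns int (15 // 17 = 0)

int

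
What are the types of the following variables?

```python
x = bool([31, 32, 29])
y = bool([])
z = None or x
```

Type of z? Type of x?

None or <bool> returns the bool; bool() returns bool

bool, bool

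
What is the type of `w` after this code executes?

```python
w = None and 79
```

'and' returns first falsy value (None)

NoneType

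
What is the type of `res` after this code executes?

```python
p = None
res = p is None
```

'is' comparison returns bool

bool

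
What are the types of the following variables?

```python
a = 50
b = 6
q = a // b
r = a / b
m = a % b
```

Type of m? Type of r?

int % int returns int; int / int returns float

int, float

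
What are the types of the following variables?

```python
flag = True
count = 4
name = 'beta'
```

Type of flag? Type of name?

flag is bool; name is str

bool, str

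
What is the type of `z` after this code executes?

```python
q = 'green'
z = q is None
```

'is' comparison returns bool

bool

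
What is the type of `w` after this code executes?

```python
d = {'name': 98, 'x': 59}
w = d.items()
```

dict.items() returns a dict_items view

dict_items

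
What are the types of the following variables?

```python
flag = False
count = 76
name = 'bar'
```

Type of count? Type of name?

count is int; name is str

int, str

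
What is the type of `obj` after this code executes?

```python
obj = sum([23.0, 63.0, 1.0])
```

sum() of floats returns float

float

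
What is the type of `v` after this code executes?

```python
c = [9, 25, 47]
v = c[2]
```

Indexing a list of ints returns int (c[2] = 47)

int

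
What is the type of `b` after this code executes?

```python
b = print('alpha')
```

print() returns None

NoneType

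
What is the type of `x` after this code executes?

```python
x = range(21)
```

range() returns a range object

range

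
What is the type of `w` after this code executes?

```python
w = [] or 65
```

'or' returns first truthy value (65, which is int)

int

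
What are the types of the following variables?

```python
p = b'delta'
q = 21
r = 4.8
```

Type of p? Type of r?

p is bytes; r is float

bytes, float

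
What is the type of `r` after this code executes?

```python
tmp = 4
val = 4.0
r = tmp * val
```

int * float returns float (4 * 4.0 = 16.0)

float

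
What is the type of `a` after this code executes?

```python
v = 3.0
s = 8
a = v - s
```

float - int returns float (3.0 - 8 = -5.0)

float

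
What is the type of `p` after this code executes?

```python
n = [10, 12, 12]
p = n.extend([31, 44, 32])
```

list.extend() returns None

NoneType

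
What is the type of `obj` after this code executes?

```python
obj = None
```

None has type NoneType

NoneType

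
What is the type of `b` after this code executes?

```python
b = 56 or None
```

'or' returns first truthy value (56, int)

int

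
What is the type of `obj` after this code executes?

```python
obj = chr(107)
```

chr() returns str (single character)

str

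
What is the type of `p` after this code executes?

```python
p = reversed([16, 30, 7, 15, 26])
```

reversed() on a list returns a list_reverseiterator

list_reverseiterator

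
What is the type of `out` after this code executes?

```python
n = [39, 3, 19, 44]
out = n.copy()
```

list.copy() returns list

list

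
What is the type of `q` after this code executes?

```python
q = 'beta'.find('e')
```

str.find() returns int (index, or -1)

int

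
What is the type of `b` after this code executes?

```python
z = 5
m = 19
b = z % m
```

int % int returns int (5 % 19 = 5)

int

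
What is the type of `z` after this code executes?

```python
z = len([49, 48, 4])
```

len() always returns int

int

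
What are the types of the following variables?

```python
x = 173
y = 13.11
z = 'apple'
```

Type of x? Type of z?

x is int; z is str

int, str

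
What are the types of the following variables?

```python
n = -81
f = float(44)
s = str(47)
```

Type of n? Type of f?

n is int; f is float

int, float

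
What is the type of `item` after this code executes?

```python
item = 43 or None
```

'or' returns first truthy value (43, int)

int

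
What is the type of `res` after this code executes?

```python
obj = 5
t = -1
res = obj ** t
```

int ** negative int returns float

float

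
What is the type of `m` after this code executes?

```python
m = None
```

None has type NoneType

NoneType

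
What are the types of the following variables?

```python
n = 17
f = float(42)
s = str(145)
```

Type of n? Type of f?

n is int; f is float

int, float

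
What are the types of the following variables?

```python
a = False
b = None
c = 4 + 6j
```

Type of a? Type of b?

a is bool; b is NoneType

bool, NoneType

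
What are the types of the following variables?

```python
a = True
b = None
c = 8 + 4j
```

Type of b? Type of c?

b is NoneType; c is complex

NoneType, complex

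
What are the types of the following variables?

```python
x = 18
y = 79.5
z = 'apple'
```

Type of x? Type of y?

x is int; y is float

int, float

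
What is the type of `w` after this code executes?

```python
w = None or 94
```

'or' with None returns the other value (94, int)

int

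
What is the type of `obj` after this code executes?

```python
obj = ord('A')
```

ord() returns int (Unicode code point)

int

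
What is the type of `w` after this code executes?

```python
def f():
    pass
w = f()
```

A function with no return statement returns None

NoneType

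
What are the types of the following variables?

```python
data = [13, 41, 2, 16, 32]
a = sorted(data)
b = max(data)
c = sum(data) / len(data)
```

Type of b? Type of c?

max of ints returns int; int / int returns float

int, float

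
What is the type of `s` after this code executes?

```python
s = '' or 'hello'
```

'or' returns first truthy value ('hello', which is str)

str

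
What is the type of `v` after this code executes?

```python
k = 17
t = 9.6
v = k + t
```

int + float returns float (17 + 9.6 = 26.6)

float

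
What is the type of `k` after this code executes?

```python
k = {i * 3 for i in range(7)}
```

A set comprehension {expr for x in iterable} produces a set

set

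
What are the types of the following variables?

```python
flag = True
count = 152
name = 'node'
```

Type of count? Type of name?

count is int; name is str

int, str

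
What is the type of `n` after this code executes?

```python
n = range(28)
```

range() returns a range object

range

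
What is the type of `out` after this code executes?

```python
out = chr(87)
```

chr() returns str (single character)

str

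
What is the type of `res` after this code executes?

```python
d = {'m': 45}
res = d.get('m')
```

dict.get() returns the value (int) when key is found

int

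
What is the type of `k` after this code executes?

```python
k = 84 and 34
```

'and' returns the last value when all truthy (34, which is int)

int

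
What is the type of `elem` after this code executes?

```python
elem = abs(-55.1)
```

abs() of float returns float

float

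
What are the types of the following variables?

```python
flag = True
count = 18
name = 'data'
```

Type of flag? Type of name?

flag is bool; name is str

bool, str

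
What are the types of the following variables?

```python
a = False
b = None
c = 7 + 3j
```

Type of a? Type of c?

a is bool; c is complex

bool, complex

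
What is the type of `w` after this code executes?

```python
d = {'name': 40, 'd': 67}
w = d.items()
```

dict.items() returns a dict_items view

dict_items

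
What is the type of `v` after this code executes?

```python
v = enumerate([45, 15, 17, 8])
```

enumerate() returns an enumerate iterator object

enumerate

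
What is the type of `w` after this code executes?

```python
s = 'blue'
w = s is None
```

'is' comparison returns bool

bool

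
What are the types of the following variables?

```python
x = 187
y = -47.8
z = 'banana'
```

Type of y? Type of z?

y is float; z is str

float, str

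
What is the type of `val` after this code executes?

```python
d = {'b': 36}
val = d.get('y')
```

dict.get() returns None when key 'y' is not found and no default given

NoneType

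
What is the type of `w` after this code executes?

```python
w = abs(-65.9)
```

abs() of float returns float

float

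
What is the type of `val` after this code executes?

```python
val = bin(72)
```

bin() returns str representation

str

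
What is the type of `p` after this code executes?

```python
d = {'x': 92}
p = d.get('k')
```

dict.get() returns None when key 'k' is not found and no default given

NoneType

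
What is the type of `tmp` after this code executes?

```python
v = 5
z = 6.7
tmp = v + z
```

int + float returns float (5 + 6.7 = 11.7)

float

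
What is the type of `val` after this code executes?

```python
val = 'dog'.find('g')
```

str.find() returns int (index, or -1)

int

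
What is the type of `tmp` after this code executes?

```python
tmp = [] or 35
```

'or' returns first truthy value (35, which is int)

int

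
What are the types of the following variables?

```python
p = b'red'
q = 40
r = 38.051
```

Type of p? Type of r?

p is bytes; r is float

bytes, float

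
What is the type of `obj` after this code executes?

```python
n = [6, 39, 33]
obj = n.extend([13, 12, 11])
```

list.extend() returns None

NoneType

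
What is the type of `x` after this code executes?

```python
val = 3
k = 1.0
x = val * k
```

int * float returns float (3 * 1.0 = 3.0)

float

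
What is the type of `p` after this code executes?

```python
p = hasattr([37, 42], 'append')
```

hasattr() returns bool

bool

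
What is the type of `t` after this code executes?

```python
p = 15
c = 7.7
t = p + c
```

int + float returns float (15 + 7.7 = 22.7)

float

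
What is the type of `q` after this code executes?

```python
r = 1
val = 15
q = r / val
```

int / int always returns float in Python 3 (1 / 15 = 0.0666667)

float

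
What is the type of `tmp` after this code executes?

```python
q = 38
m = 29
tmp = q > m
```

Comparison operators return bool

bool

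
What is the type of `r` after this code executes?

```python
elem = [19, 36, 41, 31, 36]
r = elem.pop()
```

list.pop() returns the popped element (int here)

int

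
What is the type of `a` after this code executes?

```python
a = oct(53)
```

oct() returns str representation

str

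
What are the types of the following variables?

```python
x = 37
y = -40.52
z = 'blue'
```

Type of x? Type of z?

x is int; z is str

int, str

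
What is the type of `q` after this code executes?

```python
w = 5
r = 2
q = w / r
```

int / int always returns float in Python 3 (5 / 2 = 2.5)

float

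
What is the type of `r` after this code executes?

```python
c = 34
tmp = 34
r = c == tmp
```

Equality comparison returns bool

bool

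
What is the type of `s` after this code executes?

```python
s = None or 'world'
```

'or' with None returns the other value ('world', str)

str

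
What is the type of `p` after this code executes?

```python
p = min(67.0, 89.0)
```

min() of floats returns float

float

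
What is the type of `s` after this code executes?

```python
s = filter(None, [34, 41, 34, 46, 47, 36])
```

filter() returns a filter iterator object

filter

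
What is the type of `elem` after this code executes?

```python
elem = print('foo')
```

print() returns None

NoneType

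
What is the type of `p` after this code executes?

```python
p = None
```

None has type NoneType

NoneType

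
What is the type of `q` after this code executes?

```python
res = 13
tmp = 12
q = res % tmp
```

int % int returns int (13 % 12 = 1)

int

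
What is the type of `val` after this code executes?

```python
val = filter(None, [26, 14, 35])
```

filter() returns a filter iterator object

filter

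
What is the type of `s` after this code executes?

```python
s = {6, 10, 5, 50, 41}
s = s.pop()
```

Popping from a set of ints returns int

int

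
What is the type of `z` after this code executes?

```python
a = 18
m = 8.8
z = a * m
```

int * float returns float (18 * 8.8 = 158.4)

float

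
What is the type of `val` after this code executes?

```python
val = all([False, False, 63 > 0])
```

all() returns bool

bool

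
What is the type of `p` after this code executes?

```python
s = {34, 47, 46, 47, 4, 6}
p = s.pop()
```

Popping from a set of ints returns int

int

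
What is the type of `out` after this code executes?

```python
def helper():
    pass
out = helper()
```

A function with no return statement returns None

NoneType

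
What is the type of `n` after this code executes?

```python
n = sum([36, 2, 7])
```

sum() of ints returns int

int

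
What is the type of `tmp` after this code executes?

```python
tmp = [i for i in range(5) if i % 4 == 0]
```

A list comprehension [...] produces a list

list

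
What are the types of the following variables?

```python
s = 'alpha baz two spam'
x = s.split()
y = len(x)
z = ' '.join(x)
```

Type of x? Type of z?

str.split() returns list; str.join() returns str

list, str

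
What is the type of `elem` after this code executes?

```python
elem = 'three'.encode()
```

str.encode() returns bytes

bytes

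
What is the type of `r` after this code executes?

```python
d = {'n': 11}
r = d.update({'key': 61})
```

dict.update() returns None

NoneType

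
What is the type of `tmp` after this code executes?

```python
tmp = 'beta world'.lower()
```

str.lower() returns str

str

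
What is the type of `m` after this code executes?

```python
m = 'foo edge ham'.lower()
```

str.lower() returns str

str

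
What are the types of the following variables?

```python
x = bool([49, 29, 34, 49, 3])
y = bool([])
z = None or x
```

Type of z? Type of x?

None or <bool> returns the bool; bool() returns bool

bool, bool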